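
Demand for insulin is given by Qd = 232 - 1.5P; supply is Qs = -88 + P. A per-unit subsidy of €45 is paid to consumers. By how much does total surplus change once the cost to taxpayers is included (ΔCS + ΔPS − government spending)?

Net change in total surplus = -€607.5

Pre-subsidy: 232 - 1.5P = -88 + P gives P* = 128, Q* = 40.
With the rebate, buyers effectively pay Pb = Ps − 45, where Ps is the price sellers receive.
Demand in terms of Ps becomes Qd = 232 − 1.5(Ps − 45) = 299.5 - 1.5Ps. Setting this equal to supply: 299.5 - 1.5Ps = -88 + Ps, so Ps = 155.
Buyers pay Pb = 155 − 45 = 110; Q' = -88 + 1·155 = 67.
ΔCS = ½(40 + 67)(128 − 110) = 963; ΔPS = ½(40 + 67)(155 − 128) = 1444.5.
Government spending = 45 × 67 = 3015.
Net change = 963 + 1444.5 − 3015 = -607.5. The loss equals the DWL triangle ½·45·27.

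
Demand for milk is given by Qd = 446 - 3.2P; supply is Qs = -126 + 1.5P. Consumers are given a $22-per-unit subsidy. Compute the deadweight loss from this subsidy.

Deadweight loss = 11616/47

Pre-subsidy: 446 - 3.2P = -126 + 1.5P gives P* = 5720/47, Q* = 2658/47.
With the rebate, buyers effectively pay Pb = Ps − 22, where Ps is the price sellers receive.
Demand in terms of Ps becomes Qd = 446 − 3.2(Ps − 22) = 516.4 - 3.2Ps. Setting this equal to supply: 516.4 - 3.2Ps = -126 + 1.5Ps, so Ps = 6424/47.
Buyers pay Pb = 6424/47 − 22 = 5390/47; Q' = -126 + 1.5·(6424/47) = 3714/47.
The subsidy expands output by 3714/47 − 2658/47 = 1056/47 past the efficient level; on those units the gap between marginal cost and willingness to pay runs from 0 up to 22.
DWL = ½ × 22 × 1056/47 = 11616/47.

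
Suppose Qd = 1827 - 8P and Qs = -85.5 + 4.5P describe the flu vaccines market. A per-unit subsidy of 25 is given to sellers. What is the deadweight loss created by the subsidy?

Deadweight loss = 900

Pre-subsidy: 1827 - 8P = -85.5 + 4.5P gives P* = 153, Q* = 603.
With the subsidy, sellers receive Ps = Pb + 25 for each unit, where Pb is the price buyers pay.
Supply in terms of Pb becomes Qs = -85.5 + 4.5(Pb + 25) = 27 + 4.5Pb. Setting this equal to demand: 1827 - 8Pb = 27 + 4.5Pb, so Pb = 144.
Sellers receive Ps = 144 + 25 = 169; Q' = 1827 − 8·144 = 675.
The subsidy expands output by 675 − 603 = 72 past the efficient level; on those units the gap between marginal cost and willingness to pay runs from 0 up to 25.
DWL = ½ × 25 × 72 = 900.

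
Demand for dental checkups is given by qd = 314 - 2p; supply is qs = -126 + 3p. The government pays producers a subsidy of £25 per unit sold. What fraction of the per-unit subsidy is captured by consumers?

Consumer share = 0.6

Pre-subsidy: 314 - 2p = -126 + 3p gives p* = 88, q* = 138.
With the subsidy, sellers receive ps = pb + 25 for each unit, where pb is the price buyers pay.
Supply in terms of pb becomes qs = -126 + 3(pb + 25) = -51 + 3pb. Setting this equal to demand: 314 - 2pb = -51 + 3pb, so pb = 73.
Sellers receive ps = 73 + 25 = 98; q' = 314 − 2·73 = 168.
Buyers' price falls by p* − pb = 88 − 73 = 15; sellers' price rises by ps − p* = 98 − 88 = 10.
So consumers capture 15/25 = 0.6 of each unit of subsidy.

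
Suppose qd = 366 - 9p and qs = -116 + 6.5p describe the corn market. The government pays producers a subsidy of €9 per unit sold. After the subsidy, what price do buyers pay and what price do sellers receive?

Pre-subsidy: 366 - 9p = -116 + 6.5p gives p* = 964/31, q* = 2670/31.
With the subsidy, sellers receive ps = pb + 9 for each unit, where pb is the price buyers pay.
Supply in terms of pb becomes qs = -116 + 6.5(pb + 9) = -57.5 + 6.5pb. Setting this equal to demand: 366 - 9pb = -57.5 + 6.5pb, so pb = 847/31.
Sellers receive ps = 847/31 + 9 = 1126/31; q' = 366 − 9·(847/31) = 3723/31.

Buyers pay 847/31; sellers receive 1126/31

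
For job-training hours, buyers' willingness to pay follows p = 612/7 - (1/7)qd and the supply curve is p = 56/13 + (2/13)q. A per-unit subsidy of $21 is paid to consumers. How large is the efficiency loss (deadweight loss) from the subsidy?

Deadweight loss = 4459/6

Pre-subsidy: 612/7 - (1/7)q = 56/13 + (2/13)q gives q* = 7564/27 and p* = 1280/27.
With the rebate, buyers effectively pay pb = ps − 21, where ps is the price sellers receive.
On the curves, pb = 612/7 - (1/7)q and ps = 56/13 + (2/13)q; the wedge ps − pb = 21 gives 56/13 + (2/13)q − (612/7 - (1/7)q) = 21, so q' = 9475/27.
Then pb = 612/7 − (1/7)·(9475/27) = 1007/27 and ps = 56/13 + (2/13)·(9475/27) = 1574/27.
The subsidy expands output by 9475/27 − 7564/27 = 637/9 past the efficient level; on those units the gap between marginal cost and willingness to pay runs from 0 up to 21.
DWL = ½ × 21 × 637/9 = 4459/6.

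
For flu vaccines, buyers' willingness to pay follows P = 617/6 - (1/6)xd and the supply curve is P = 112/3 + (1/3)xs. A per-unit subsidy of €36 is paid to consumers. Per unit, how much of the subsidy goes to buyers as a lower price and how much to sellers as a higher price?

Pre-subsidy: 617/6 - (1/6)x = 112/3 + (1/3)x gives x* = 131 and P* = 81.
With the rebate, buyers effectively pay Pb = Ps − 36, where Ps is the price sellers receive.
On the curves, Pb = 617/6 - (1/6)x and Ps = 112/3 + (1/3)x; the wedge Ps − Pb = 36 gives 112/3 + (1/3)x − (617/6 - (1/6)x) = 36, so x' = 203.
Then Pb = 617/6 − (1/6)·203 = 69 and Ps = 112/3 + (1/3)·203 = 105.
Buyers' price falls by P* − Pb = 81 − 69 = 12; sellers' price rises by Ps − P* = 105 − 81 = 24.

Buyers gain €12 per unit; sellers gain €24 per unit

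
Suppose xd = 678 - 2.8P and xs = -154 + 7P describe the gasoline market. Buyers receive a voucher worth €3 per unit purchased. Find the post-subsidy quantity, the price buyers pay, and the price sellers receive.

x' = 3124/7; buyers pay 4055/49; sellers receive 4202/49

Pre-subsidy: 678 - 2.8P = -154 + 7P gives P* = 4160/49, x* = 3082/7.
With the rebate, buyers effectively pay Pb = Ps − 3, where Ps is the price sellers receive.
Demand in terms of Ps becomes xd = 678 − 2.8(Ps − 3) = 686.4 - 2.8Ps. Setting this equal to supply: 686.4 - 2.8Ps = -154 + 7Ps, so Ps = 4202/49.
Buyers pay Pb = 4202/49 − 3 = 4055/49; x' = -154 + 7·(4202/49) = 3124/7.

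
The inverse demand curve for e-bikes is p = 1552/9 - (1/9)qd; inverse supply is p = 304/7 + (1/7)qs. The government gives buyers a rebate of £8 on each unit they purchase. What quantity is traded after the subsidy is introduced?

Pre-subsidy: 1552/9 - (1/9)q = 304/7 + (1/7)q gives q* = 508 and p* = 116.
With the rebate, buyers effectively pay pb = ps − 8, where ps is the price sellers receive.
On the curves, pb = 1552/9 - (1/9)q and ps = 304/7 + (1/7)q; the wedge ps − pb = 8 gives 304/7 + (1/7)q − (1552/9 - (1/9)q) = 8, so q' = 539.5.
Then pb = 1552/9 − (1/9)·539.5 = 112.5 and ps = 304/7 + (1/7)·539.5 = 120.5.

q' = 539.5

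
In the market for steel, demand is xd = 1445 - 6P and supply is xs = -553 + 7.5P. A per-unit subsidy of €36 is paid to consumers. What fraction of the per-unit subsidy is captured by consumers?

Pre-subsidy: 1445 - 6P = -553 + 7.5P gives P* = 148, x* = 557.
With the rebate, buyers effectively pay Pb = Ps − 36, where Ps is the price sellers receive.
Demand in terms of Ps becomes xd = 1445 − 6(Ps − 36) = 1661 - 6Ps. Setting this equal to supply: 1661 - 6Ps = -553 + 7.5Ps, so Ps = 164.
Buyers pay Pb = 164 − 36 = 128; x' = -553 + 7.5·164 = 677.
Buyers' price falls by P* − Pb = 148 − 128 = 20; sellers' price rises by Ps − P* = 164 − 148 = 16.
So consumers capture 20/36 = 5/9 of each unit of subsidy.

Consumer share = 5/9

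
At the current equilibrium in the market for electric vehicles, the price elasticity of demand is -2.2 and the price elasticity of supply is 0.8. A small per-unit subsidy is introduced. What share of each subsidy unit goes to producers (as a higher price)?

Producer share = 11/15

For a small subsidy around the equilibrium, the benefit split depends on the relative slopes, which at a point are proportional to the elasticities.
Buyer share = εs/(εs + |εd|) = 0.8/(0.8 + 2.2) = 4/15; seller share = |εd|/(εs + |εd|) = 11/15.
So producers capture 11/15 of the subsidy.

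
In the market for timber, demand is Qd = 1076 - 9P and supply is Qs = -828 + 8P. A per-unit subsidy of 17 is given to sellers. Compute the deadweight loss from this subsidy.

Deadweight loss = 612

Pre-subsidy: 1076 - 9P = -828 + 8P gives P* = 112, Q* = 68.
With the subsidy, sellers receive Ps = Pb + 17 for each unit, where Pb is the price buyers pay.
Supply in terms of Pb becomes Qs = -828 + 8(Pb + 17) = -692 + 8Pb. Setting this equal to demand: 1076 - 9Pb = -692 + 8Pb, so Pb = 104.
Sellers receive Ps = 104 + 17 = 121; Q' = 1076 − 9·104 = 140.
The subsidy expands output by 140 − 68 = 72 past the efficient level; on those units the gap between marginal cost and willingness to pay runs from 0 up to 17.
DWL = ½ × 17 × 72 = 612.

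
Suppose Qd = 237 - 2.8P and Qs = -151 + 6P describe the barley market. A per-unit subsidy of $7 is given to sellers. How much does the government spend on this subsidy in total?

Government cost = 9772/11

Pre-subsidy: 237 - 2.8P = -151 + 6P gives P* = 485/11, Q* = 1249/11.
With the subsidy, sellers receive Ps = Pb + 7 for each unit, where Pb is the price buyers pay.
Supply in terms of Pb becomes Qs = -151 + 6(Pb + 7) = -109 + 6Pb. Setting this equal to demand: 237 - 2.8Pb = -109 + 6Pb, so Pb = 865/22.
Sellers receive Ps = 865/22 + 7 = 1019/22; Q' = 237 − 2.8·(865/22) = 1396/11.
Government outlay = subsidy × quantity = 7 × 1396/11 = 9772/11.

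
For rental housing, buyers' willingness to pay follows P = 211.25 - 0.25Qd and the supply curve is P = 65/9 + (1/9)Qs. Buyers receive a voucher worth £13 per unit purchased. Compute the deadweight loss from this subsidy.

Pre-subsidy: 211.25 - 0.25Q = 65/9 + (1/9)Q gives Q* = 565 and P* = 70.
With the rebate, buyers effectively pay Pb = Ps − 13, where Ps is the price sellers receive.
On the curves, Pb = 211.25 - 0.25Q and Ps = 65/9 + (1/9)Q; the wedge Ps − Pb = 13 gives 65/9 + (1/9)Q − (211.25 - 0.25Q) = 13, so Q' = 601.
Then Pb = 211.25 − 0.25·601 = 61 and Ps = 65/9 + (1/9)·601 = 74.
The subsidy expands output by 601 − 565 = 36 past the efficient level; on those units the gap between marginal cost and willingness to pay runs from 0 up to 13.
DWL = ½ × 13 × 36 = 234.

Deadweight loss = £234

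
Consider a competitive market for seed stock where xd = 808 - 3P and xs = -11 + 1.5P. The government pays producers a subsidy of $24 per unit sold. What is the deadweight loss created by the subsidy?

Deadweight loss = $288

Pre-subsidy: 808 - 3P = -11 + 1.5P gives P* = 182, x* = 262.
With the subsidy, sellers receive Ps = Pb + 24 for each unit, where Pb is the price buyers pay.
Supply in terms of Pb becomes xs = -11 + 1.5(Pb + 24) = 25 + 1.5Pb. Setting this equal to demand: 808 - 3Pb = 25 + 1.5Pb, so Pb = 174.
Sellers receive Ps = 174 + 24 = 198; x' = 808 − 3·174 = 286.
The subsidy expands output by 286 − 262 = 24 past the efficient level; on those units the gap between marginal cost and willingness to pay runs from 0 up to 24.
DWL = ½ × 24 × 24 = 288.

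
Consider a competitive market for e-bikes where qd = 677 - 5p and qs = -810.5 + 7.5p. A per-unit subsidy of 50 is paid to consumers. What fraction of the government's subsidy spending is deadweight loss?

Pre-subsidy: 677 - 5p = -810.5 + 7.5p gives p* = 119, q* = 82.
With the rebate, buyers effectively pay pb = ps − 50, where ps is the price sellers receive.
Demand in terms of ps becomes qd = 677 − 5(ps − 50) = 927 - 5ps. Setting this equal to supply: 927 - 5ps = -810.5 + 7.5ps, so ps = 139.
Buyers pay pb = 139 − 50 = 89; q' = -810.5 + 7.5·139 = 232.
ΔCS = ½(82 + 232)(119 − 89) = 4710; ΔPS = ½(82 + 232)(139 − 119) = 3140.
Government spending = 50 × 232 = 11600.
DWL = ½ × 50 × (232 − 82) = 3750; fraction = 3750 / 11600 = 75/232.

DWL / government spending = 75/232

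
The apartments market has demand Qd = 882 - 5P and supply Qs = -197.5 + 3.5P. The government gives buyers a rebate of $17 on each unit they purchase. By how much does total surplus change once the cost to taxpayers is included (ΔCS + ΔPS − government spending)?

Pre-subsidy: 882 - 5P = -197.5 + 3.5P gives P* = 127, Q* = 247.
With the rebate, buyers effectively pay Pb = Ps − 17, where Ps is the price sellers receive.
Demand in terms of Ps becomes Qd = 882 − 5(Ps − 17) = 967 - 5Ps. Setting this equal to supply: 967 - 5Ps = -197.5 + 3.5Ps, so Ps = 137.
Buyers pay Pb = 137 − 17 = 120; Q' = -197.5 + 3.5·137 = 282.
ΔCS = ½(247 + 282)(127 − 120) = 1851.5; ΔPS = ½(247 + 282)(137 − 127) = 2645.
Government spending = 17 × 282 = 4794.
Net change = 1851.5 + 2645 − 4794 = -297.5. The loss equals the DWL triangle ½·17·35.

Net change in total surplus = -$297.5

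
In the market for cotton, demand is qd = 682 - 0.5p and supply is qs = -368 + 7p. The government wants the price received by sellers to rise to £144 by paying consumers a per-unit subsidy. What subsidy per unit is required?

At a seller price of 144, quantity supplied is -368 + 7·144 = 640.
Buyers absorb 640 only when they pay pb with 682 − 0.5·pb = 640, i.e. pb = 84.
s = ps − pb = 144 − 84 = 60.

Required subsidy s = £60 per unit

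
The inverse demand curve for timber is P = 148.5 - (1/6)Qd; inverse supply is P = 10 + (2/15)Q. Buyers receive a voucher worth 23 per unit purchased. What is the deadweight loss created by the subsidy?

Deadweight loss = 2645/3

Pre-subsidy: 148.5 - (1/6)Q = 10 + (2/15)Q gives Q* = 1385/3 and P* = 644/9.
With the rebate, buyers effectively pay Pb = Ps − 23, where Ps is the price sellers receive.
On the curves, Pb = 148.5 - (1/6)Q and Ps = 10 + (2/15)Q; the wedge Ps − Pb = 23 gives 10 + (2/15)Q − (148.5 - (1/6)Q) = 23, so Q' = 1615/3.
Then Pb = 148.5 − (1/6)·(1615/3) = 529/9 and Ps = 10 + (2/15)·(1615/3) = 736/9.
The subsidy expands output by 1615/3 − 1385/3 = 230/3 past the efficient level; on those units the gap between marginal cost and willingness to pay runs from 0 up to 23.
DWL = ½ × 23 × 230/3 = 2645/3.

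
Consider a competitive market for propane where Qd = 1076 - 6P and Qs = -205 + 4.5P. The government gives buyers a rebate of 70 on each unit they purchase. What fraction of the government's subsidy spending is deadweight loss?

DWL / government spending = 45/262

Pre-subsidy: 1076 - 6P = -205 + 4.5P gives P* = 122, Q* = 344.
With the rebate, buyers effectively pay Pb = Ps − 70, where Ps is the price sellers receive.
Demand in terms of Ps becomes Qd = 1076 − 6(Ps − 70) = 1496 - 6Ps. Setting this equal to supply: 1496 - 6Ps = -205 + 4.5Ps, so Ps = 162.
Buyers pay Pb = 162 − 70 = 92; Q' = -205 + 4.5·162 = 524.
ΔCS = ½(344 + 524)(122 − 92) = 13020; ΔPS = ½(344 + 524)(162 − 122) = 17360.
Government spending = 70 × 524 = 36680.
DWL = ½ × 70 × (524 − 344) = 6300; fraction = 6300 / 36680 = 45/262.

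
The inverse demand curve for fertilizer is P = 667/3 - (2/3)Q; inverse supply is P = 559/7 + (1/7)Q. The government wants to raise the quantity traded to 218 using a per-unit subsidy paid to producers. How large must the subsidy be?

At Q = 218, from the demand curve buyers pay Pb = 667/3 − (2/3)·218 = 77; from the supply curve sellers need Ps = 559/7 + (1/7)·218 = 111.
The subsidy must fill the gap: s = Ps − Pb = 111 − 77 = 34.

Required subsidy s = 34 per unit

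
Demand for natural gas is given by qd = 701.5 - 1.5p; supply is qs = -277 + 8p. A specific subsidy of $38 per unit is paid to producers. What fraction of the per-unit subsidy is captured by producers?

Pre-subsidy: 701.5 - 1.5p = -277 + 8p gives p* = 103, q* = 547.
With the subsidy, sellers receive ps = pb + 38 for each unit, where pb is the price buyers pay.
Supply in terms of pb becomes qs = -277 + 8(pb + 38) = 27 + 8pb. Setting this equal to demand: 701.5 - 1.5pb = 27 + 8pb, so pb = 71.
Sellers receive ps = 71 + 38 = 109; q' = 701.5 − 1.5·71 = 595.
Buyers' price falls by p* − pb = 103 − 71 = 32; sellers' price rises by ps − p* = 109 − 103 = 6.
So producers capture 6/38 = 3/19 of each unit of subsidy.

Producer share = 3/19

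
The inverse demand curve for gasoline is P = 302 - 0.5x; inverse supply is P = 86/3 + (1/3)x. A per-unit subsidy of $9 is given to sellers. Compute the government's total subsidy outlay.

Government cost = $3049.2

Pre-subsidy: 302 - 0.5x = 86/3 + (1/3)x gives x* = 328 and P* = 138.
With the subsidy, sellers receive Ps = Pb + 9 for each unit, where Pb is the price buyers pay.
On the curves, Pb = 302 - 0.5x and Ps = 86/3 + (1/3)x; the wedge Ps − Pb = 9 gives 86/3 + (1/3)x − (302 - 0.5x) = 9, so x' = 338.8.
Then Pb = 302 − 0.5·338.8 = 132.6 and Ps = 86/3 + (1/3)·338.8 = 141.6.
Government outlay = subsidy × quantity = 9 × 338.8 = 3049.2.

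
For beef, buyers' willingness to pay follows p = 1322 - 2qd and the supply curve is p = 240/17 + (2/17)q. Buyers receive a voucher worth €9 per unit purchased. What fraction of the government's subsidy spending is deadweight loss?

DWL / government spending = 153/44774

Pre-subsidy: 1322 - 2q = 240/17 + (2/17)q gives q* = 11117/18 and p* = 781/9.
With the rebate, buyers effectively pay pb = ps − 9, where ps is the price sellers receive.
On the curves, pb = 1322 - 2q and ps = 240/17 + (2/17)q; the wedge ps − pb = 9 gives 240/17 + (2/17)q − (1322 - 2q) = 9, so q' = 22387/36.
Then pb = 1322 − 2·(22387/36) = 1409/18 and ps = 240/17 + (2/17)·(22387/36) = 1571/18.
ΔCS = ½(11117/18 + 22387/36)(781/9 − 1409/18) = 758557/144; ΔPS = ½(11117/18 + 22387/36)(1571/18 − 781/9) = 44621/144.
Government spending = 9 × 22387/36 = 5596.75.
DWL = ½ × 9 × (22387/36 − 11117/18) = 19.125; fraction = 19.125 / 5596.75 = 153/44774.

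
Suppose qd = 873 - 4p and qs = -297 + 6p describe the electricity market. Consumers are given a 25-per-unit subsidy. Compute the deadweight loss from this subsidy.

Deadweight loss = 750

Pre-subsidy: 873 - 4p = -297 + 6p gives p* = 117, q* = 405.
With the rebate, buyers effectively pay pb = ps − 25, where ps is the price sellers receive.
Demand in terms of ps becomes qd = 873 − 4(ps − 25) = 973 - 4ps. Setting this equal to supply: 973 - 4ps = -297 + 6ps, so ps = 127.
Buyers pay pb = 127 − 25 = 102; q' = -297 + 6·127 = 465.
The subsidy expands output by 465 − 405 = 60 past the efficient level; on those units the gap between marginal cost and willingness to pay runs from 0 up to 25.
DWL = ½ × 25 × 60 = 750.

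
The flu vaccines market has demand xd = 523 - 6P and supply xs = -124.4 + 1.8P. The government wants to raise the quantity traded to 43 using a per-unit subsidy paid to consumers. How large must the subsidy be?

At x = 43, invert demand for the buyer price: Pb = (523 − 43)/6 = 80; invert supply for the seller price: Ps = (43 − (-124.4))/1.8 = 93.
The subsidy must fill the gap: s = Ps − Pb = 93 − 80 = 13.

Required subsidy s = 13 per unit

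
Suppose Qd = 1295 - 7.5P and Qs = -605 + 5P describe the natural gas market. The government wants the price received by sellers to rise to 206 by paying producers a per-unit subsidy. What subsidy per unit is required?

At a seller price of 206, quantity supplied is -605 + 5·206 = 425.
Buyers absorb 425 only when they pay Pb with 1295 − 7.5·Pb = 425, i.e. Pb = 116.
s = Ps − Pb = 206 − 116 = 90.

Required subsidy s = 90 per unit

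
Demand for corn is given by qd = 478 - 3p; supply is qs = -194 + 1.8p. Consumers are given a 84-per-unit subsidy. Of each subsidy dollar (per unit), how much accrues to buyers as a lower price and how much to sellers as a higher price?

Pre-subsidy: 478 - 3p = -194 + 1.8p gives p* = 140, q* = 58.
With the rebate, buyers effectively pay pb = ps − 84, where ps is the price sellers receive.
Demand in terms of ps becomes qd = 478 − 3(ps − 84) = 730 - 3ps. Setting this equal to supply: 730 - 3ps = -194 + 1.8ps, so ps = 192.5.
Buyers pay pb = 192.5 − 84 = 108.5; q' = -194 + 1.8·192.5 = 152.5.
Buyers' price falls by p* − pb = 140 − 108.5 = 31.5; sellers' price rises by ps − p* = 192.5 − 140 = 52.5.

Buyers gain 31.5 per unit; sellers gain 52.5 per unit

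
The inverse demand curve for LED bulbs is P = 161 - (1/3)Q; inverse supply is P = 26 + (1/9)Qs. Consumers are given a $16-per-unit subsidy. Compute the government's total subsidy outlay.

Government cost = $5436

Pre-subsidy: 161 - (1/3)Q = 26 + (1/9)Q gives Q* = 303.75 and P* = 59.75.
With the rebate, buyers effectively pay Pb = Ps − 16, where Ps is the price sellers receive.
On the curves, Pb = 161 - (1/3)Q and Ps = 26 + (1/9)Q; the wedge Ps − Pb = 16 gives 26 + (1/9)Q − (161 - (1/3)Q) = 16, so Q' = 339.75.
Then Pb = 161 − (1/3)·339.75 = 47.75 and Ps = 26 + (1/9)·339.75 = 63.75.
Government outlay = subsidy × quantity = 16 × 339.75 = 5436.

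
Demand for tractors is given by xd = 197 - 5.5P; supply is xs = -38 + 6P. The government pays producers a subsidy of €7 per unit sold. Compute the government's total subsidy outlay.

Pre-subsidy: 197 - 5.5P = -38 + 6P gives P* = 470/23, x* = 1946/23.
With the subsidy, sellers receive Ps = Pb + 7 for each unit, where Pb is the price buyers pay.
Supply in terms of Pb becomes xs = -38 + 6(Pb + 7) = 4 + 6Pb. Setting this equal to demand: 197 - 5.5Pb = 4 + 6Pb, so Pb = 386/23.
Sellers receive Ps = 386/23 + 7 = 547/23; x' = 197 − 5.5·(386/23) = 2408/23.
Government outlay = subsidy × quantity = 7 × 2408/23 = 16856/23.

Government cost = 16856/23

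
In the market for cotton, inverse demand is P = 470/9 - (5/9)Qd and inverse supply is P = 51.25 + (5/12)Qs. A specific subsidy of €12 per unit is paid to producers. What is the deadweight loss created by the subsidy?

Deadweight loss = 2592/35

Pre-subsidy: 470/9 - (5/9)Q = 51.25 + (5/12)Q gives Q* = 1 and P* = 155/3.
With the subsidy, sellers receive Ps = Pb + 12 for each unit, where Pb is the price buyers pay.
On the curves, Pb = 470/9 - (5/9)Q and Ps = 51.25 + (5/12)Q; the wedge Ps − Pb = 12 gives 51.25 + (5/12)Q − (470/9 - (5/9)Q) = 12, so Q' = 467/35.
Then Pb = 470/9 − (5/9)·(467/35) = 941/21 and Ps = 51.25 + (5/12)·(467/35) = 1193/21.
The subsidy expands output by 467/35 − 1 = 432/35 past the efficient level; on those units the gap between marginal cost and willingness to pay runs from 0 up to 12.
DWL = ½ × 12 × 432/35 = 2592/35.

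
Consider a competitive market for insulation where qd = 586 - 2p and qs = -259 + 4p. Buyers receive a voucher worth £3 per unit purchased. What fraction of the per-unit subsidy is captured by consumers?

Pre-subsidy: 586 - 2p = -259 + 4p gives p* = 845/6, q* = 913/3.
With the rebate, buyers effectively pay pb = ps − 3, where ps is the price sellers receive.
Demand in terms of ps becomes qd = 586 − 2(ps − 3) = 592 - 2ps. Setting this equal to supply: 592 - 2ps = -259 + 4ps, so ps = 851/6.
Buyers pay pb = 851/6 − 3 = 833/6; q' = -259 + 4·(851/6) = 925/3.
Buyers' price falls by p* − pb = 845/6 − 833/6 = 2; sellers' price rises by ps − p* = 851/6 − 845/6 = 1.
So consumers capture 2/3 = 2/3 of each unit of subsidy.

Consumer share = 2/3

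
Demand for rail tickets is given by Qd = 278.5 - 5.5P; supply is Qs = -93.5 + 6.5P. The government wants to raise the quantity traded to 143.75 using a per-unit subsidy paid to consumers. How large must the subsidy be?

At Q = 143.75, invert demand for the buyer price: Pb = (278.5 − 143.75)/5.5 = 24.5; invert supply for the seller price: Ps = (143.75 − (-93.5))/6.5 = 36.5.
The subsidy must fill the gap: s = Ps − Pb = 36.5 − 24.5 = 12.

Required subsidy s = 12 per unit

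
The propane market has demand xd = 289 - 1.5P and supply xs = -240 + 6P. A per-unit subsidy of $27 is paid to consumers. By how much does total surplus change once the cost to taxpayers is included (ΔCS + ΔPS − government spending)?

Pre-subsidy: 289 - 1.5P = -240 + 6P gives P* = 1058/15, x* = 183.2.
With the rebate, buyers effectively pay Pb = Ps − 27, where Ps is the price sellers receive.
Demand in terms of Ps becomes xd = 289 − 1.5(Ps − 27) = 329.5 - 1.5Ps. Setting this equal to supply: 329.5 - 1.5Ps = -240 + 6Ps, so Ps = 1139/15.
Buyers pay Pb = 1139/15 − 27 = 734/15; x' = -240 + 6·(1139/15) = 215.6.
ΔCS = ½(183.2 + 215.6)(1058/15 − 734/15) = 4307.04; ΔPS = ½(183.2 + 215.6)(1139/15 − 1058/15) = 1076.76.
Government spending = 27 × 215.6 = 5821.2.
Net change = 4307.04 + 1076.76 − 5821.2 = -437.4. The loss equals the DWL triangle ½·27·32.4.

Net change in total surplus = -$437.4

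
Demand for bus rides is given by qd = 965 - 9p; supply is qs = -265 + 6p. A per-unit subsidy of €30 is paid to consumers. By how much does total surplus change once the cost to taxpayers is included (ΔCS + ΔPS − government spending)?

Pre-subsidy: 965 - 9p = -265 + 6p gives p* = 82, q* = 227.
With the rebate, buyers effectively pay pb = ps − 30, where ps is the price sellers receive.
Demand in terms of ps becomes qd = 965 − 9(ps − 30) = 1235 - 9ps. Setting this equal to supply: 1235 - 9ps = -265 + 6ps, so ps = 100.
Buyers pay pb = 100 − 30 = 70; q' = -265 + 6·100 = 335.
ΔCS = ½(227 + 335)(82 − 70) = 3372; ΔPS = ½(227 + 335)(100 − 82) = 5058.
Government spending = 30 × 335 = 10050.
Net change = 3372 + 5058 − 10050 = -1620. The loss equals the DWL triangle ½·30·108.

Net change in total surplus = -€1620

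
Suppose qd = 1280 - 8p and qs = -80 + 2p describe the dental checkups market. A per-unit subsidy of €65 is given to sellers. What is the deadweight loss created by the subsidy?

Deadweight loss = €3380

Pre-subsidy: 1280 - 8p = -80 + 2p gives p* = 136, q* = 192.
With the subsidy, sellers receive ps = pb + 65 for each unit, where pb is the price buyers pay.
Supply in terms of pb becomes qs = -80 + 2(pb + 65) = 50 + 2pb. Setting this equal to demand: 1280 - 8pb = 50 + 2pb, so pb = 123.
Sellers receive ps = 123 + 65 = 188; q' = 1280 − 8·123 = 296.
The subsidy expands output by 296 − 192 = 104 past the efficient level; on those units the gap between marginal cost and willingness to pay runs from 0 up to 65.
DWL = ½ × 65 × 104 = 3380.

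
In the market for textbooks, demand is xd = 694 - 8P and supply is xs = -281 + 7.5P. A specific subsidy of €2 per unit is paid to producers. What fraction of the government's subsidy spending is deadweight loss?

DWL / government spending = 60/3077

Pre-subsidy: 694 - 8P = -281 + 7.5P gives P* = 1950/31, x* = 5914/31.
With the subsidy, sellers receive Ps = Pb + 2 for each unit, where Pb is the price buyers pay.
Supply in terms of Pb becomes xs = -281 + 7.5(Pb + 2) = -266 + 7.5Pb. Setting this equal to demand: 694 - 8Pb = -266 + 7.5Pb, so Pb = 1920/31.
Sellers receive Ps = 1920/31 + 2 = 1982/31; x' = 694 − 8·(1920/31) = 6154/31.
ΔCS = ½(5914/31 + 6154/31)(1950/31 − 1920/31) = 181020/961; ΔPS = ½(5914/31 + 6154/31)(1982/31 − 1950/31) = 193088/961.
Government spending = 2 × 6154/31 = 12308/31.
DWL = ½ × 2 × (6154/31 − 5914/31) = 240/31; fraction = (240/31) / (12308/31) = 60/3077.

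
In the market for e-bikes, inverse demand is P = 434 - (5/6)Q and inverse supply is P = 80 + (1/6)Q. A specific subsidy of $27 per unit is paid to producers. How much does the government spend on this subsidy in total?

Pre-subsidy: 434 - (5/6)Q = 80 + (1/6)Q gives Q* = 354 and P* = 139.
With the subsidy, sellers receive Ps = Pb + 27 for each unit, where Pb is the price buyers pay.
On the curves, Pb = 434 - (5/6)Q and Ps = 80 + (1/6)Q; the wedge Ps − Pb = 27 gives 80 + (1/6)Q − (434 - (5/6)Q) = 27, so Q' = 381.
Then Pb = 434 − (5/6)·381 = 116.5 and Ps = 80 + (1/6)·381 = 143.5.
Government outlay = subsidy × quantity = 27 × 381 = 10287.

Government cost = $10287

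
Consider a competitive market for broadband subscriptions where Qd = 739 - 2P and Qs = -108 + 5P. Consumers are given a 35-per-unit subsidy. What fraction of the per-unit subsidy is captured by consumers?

Consumer share = 5/7

Pre-subsidy: 739 - 2P = -108 + 5P gives P* = 121, Q* = 497.
With the rebate, buyers effectively pay Pb = Ps − 35, where Ps is the price sellers receive.
Demand in terms of Ps becomes Qd = 739 − 2(Ps − 35) = 809 - 2Ps. Setting this equal to supply: 809 - 2Ps = -108 + 5Ps, so Ps = 131.
Buyers pay Pb = 131 − 35 = 96; Q' = -108 + 5·131 = 547.
Buyers' price falls by P* − Pb = 121 − 96 = 25; sellers' price rises by Ps − P* = 131 − 121 = 10.
So consumers capture 25/35 = 5/7 of each unit of subsidy.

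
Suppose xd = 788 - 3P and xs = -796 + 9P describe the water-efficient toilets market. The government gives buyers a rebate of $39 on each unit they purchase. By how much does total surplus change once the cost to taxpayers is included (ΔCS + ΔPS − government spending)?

Pre-subsidy: 788 - 3P = -796 + 9P gives P* = 132, x* = 392.
With the rebate, buyers effectively pay Pb = Ps − 39, where Ps is the price sellers receive.
Demand in terms of Ps becomes xd = 788 − 3(Ps − 39) = 905 - 3Ps. Setting this equal to supply: 905 - 3Ps = -796 + 9Ps, so Ps = 141.75.
Buyers pay Pb = 141.75 − 39 = 102.75; x' = -796 + 9·141.75 = 479.75.
ΔCS = ½(392 + 479.75)(132 − 102.75) = 12749.34375; ΔPS = ½(392 + 479.75)(141.75 − 132) = 4249.78125.
Government spending = 39 × 479.75 = 18710.25.
Net change = 12749.34375 + 4249.78125 − 18710.25 = -1711.125. The loss equals the DWL triangle ½·39·87.75.

Net change in total surplus = -$1711.125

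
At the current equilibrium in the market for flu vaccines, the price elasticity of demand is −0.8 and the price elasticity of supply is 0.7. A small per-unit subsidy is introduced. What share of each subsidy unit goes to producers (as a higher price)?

For a small subsidy around the equilibrium, the benefit split depends on the relative slopes, which at a point are proportional to the elasticities.
Buyer share = εs/(εs + |εd|) = 0.7/(0.7 + 0.8) = 7/15; seller share = |εd|/(εs + |εd|) = 8/15.
So producers capture 8/15 of the subsidy.

Producer share = 8/15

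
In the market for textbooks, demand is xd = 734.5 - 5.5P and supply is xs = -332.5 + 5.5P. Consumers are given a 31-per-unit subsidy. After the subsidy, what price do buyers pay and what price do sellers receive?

Pre-subsidy: 734.5 - 5.5P = -332.5 + 5.5P gives P* = 97, x* = 201.
With the rebate, buyers effectively pay Pb = Ps − 31, where Ps is the price sellers receive.
Demand in terms of Ps becomes xd = 734.5 − 5.5(Ps − 31) = 905 - 5.5Ps. Setting this equal to supply: 905 - 5.5Ps = -332.5 + 5.5Ps, so Ps = 112.5.
Buyers pay Pb = 112.5 − 31 = 81.5; x' = -332.5 + 5.5·112.5 = 286.25.

Buyers pay 81.5; sellers receive 112.5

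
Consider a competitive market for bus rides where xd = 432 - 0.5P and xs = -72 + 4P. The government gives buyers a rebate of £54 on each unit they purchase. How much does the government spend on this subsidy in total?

Pre-subsidy: 432 - 0.5P = -72 + 4P gives P* = 112, x* = 376.
With the rebate, buyers effectively pay Pb = Ps − 54, where Ps is the price sellers receive.
Demand in terms of Ps becomes xd = 432 − 0.5(Ps − 54) = 459 - 0.5Ps. Setting this equal to supply: 459 - 0.5Ps = -72 + 4Ps, so Ps = 118.
Buyers pay Pb = 118 − 54 = 64; x' = -72 + 4·118 = 400.
Government outlay = subsidy × quantity = 54 × 400 = 21600.

Government cost = £21600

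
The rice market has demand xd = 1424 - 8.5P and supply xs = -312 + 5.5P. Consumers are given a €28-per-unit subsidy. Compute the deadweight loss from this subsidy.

Pre-subsidy: 1424 - 8.5P = -312 + 5.5P gives P* = 124, x* = 370.
With the rebate, buyers effectively pay Pb = Ps − 28, where Ps is the price sellers receive.
Demand in terms of Ps becomes xd = 1424 − 8.5(Ps − 28) = 1662 - 8.5Ps. Setting this equal to supply: 1662 - 8.5Ps = -312 + 5.5Ps, so Ps = 141.
Buyers pay Pb = 141 − 28 = 113; x' = -312 + 5.5·141 = 463.5.
The subsidy expands output by 463.5 − 370 = 93.5 past the efficient level; on those units the gap between marginal cost and willingness to pay runs from 0 up to 28.
DWL = ½ × 28 × 93.5 = 1309.

Deadweight loss = €1309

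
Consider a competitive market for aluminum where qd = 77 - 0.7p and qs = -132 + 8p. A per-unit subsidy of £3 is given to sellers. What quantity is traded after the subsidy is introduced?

q' = 5404/87

Pre-subsidy: 77 - 0.7p = -132 + 8p gives p* = 2090/87, q* = 5236/87.
With the subsidy, sellers receive ps = pb + 3 for each unit, where pb is the price buyers pay.
Supply in terms of pb becomes qs = -132 + 8(pb + 3) = -108 + 8pb. Setting this equal to demand: 77 - 0.7pb = -108 + 8pb, so pb = 1850/87.
Sellers receive ps = 1850/87 + 3 = 2111/87; q' = 77 − 0.7·(1850/87) = 5404/87.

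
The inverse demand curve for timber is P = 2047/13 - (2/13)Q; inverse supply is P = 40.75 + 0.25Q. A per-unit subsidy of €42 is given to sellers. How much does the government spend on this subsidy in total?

Pre-subsidy: 2047/13 - (2/13)Q = 40.75 + 0.25Q gives Q* = 289 and P* = 113.
With the subsidy, sellers receive Ps = Pb + 42 for each unit, where Pb is the price buyers pay.
On the curves, Pb = 2047/13 - (2/13)Q and Ps = 40.75 + 0.25Q; the wedge Ps − Pb = 42 gives 40.75 + 0.25Q − (2047/13 - (2/13)Q) = 42, so Q' = 393.
Then Pb = 2047/13 − (2/13)·393 = 97 and Ps = 40.75 + 0.25·393 = 139.
Government outlay = subsidy × quantity = 42 × 393 = 16506.

Government cost = €16506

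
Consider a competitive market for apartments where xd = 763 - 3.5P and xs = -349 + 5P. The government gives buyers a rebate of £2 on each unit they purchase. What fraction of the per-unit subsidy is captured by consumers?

Pre-subsidy: 763 - 3.5P = -349 + 5P gives P* = 2224/17, x* = 5187/17.
With the rebate, buyers effectively pay Pb = Ps − 2, where Ps is the price sellers receive.
Demand in terms of Ps becomes xd = 763 − 3.5(Ps − 2) = 770 - 3.5Ps. Setting this equal to supply: 770 - 3.5Ps = -349 + 5Ps, so Ps = 2238/17.
Buyers pay Pb = 2238/17 − 2 = 2204/17; x' = -349 + 5·(2238/17) = 5257/17.
Buyers' price falls by P* − Pb = 2224/17 − 2204/17 = 20/17; sellers' price rises by Ps − P* = 2238/17 − 2224/17 = 14/17.
So consumers capture (20/17)/2 = 10/17 of each unit of subsidy.

Consumer share = 10/17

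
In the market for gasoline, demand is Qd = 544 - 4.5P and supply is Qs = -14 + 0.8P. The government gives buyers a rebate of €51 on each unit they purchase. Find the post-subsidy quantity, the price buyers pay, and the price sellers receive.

Q' = 5558/53; buyers pay 5172/53; sellers receive 7875/53

Pre-subsidy: 544 - 4.5P = -14 + 0.8P gives P* = 5580/53, Q* = 3722/53.
With the rebate, buyers effectively pay Pb = Ps − 51, where Ps is the price sellers receive.
Demand in terms of Ps becomes Qd = 544 − 4.5(Ps − 51) = 773.5 - 4.5Ps. Setting this equal to supply: 773.5 - 4.5Ps = -14 + 0.8Ps, so Ps = 7875/53.
Buyers pay Pb = 7875/53 − 51 = 5172/53; Q' = -14 + 0.8·(7875/53) = 5558/53.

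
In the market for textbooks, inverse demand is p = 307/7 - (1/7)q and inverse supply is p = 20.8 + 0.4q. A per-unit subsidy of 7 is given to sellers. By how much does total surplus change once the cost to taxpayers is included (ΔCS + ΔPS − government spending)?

Pre-subsidy: 307/7 - (1/7)q = 20.8 + 0.4q gives q* = 807/19 and p* = 718/19.
With the subsidy, sellers receive ps = pb + 7 for each unit, where pb is the price buyers pay.
On the curves, pb = 307/7 - (1/7)q and ps = 20.8 + 0.4q; the wedge ps − pb = 7 gives 20.8 + 0.4q − (307/7 - (1/7)q) = 7, so q' = 1052/19.
Then pb = 307/7 − (1/7)·(1052/19) = 683/19 and ps = 20.8 + 0.4·(1052/19) = 816/19.
ΔCS = ½(807/19 + 1052/19)(718/19 − 683/19) = 65065/722; ΔPS = ½(807/19 + 1052/19)(816/19 − 718/19) = 91091/361.
Government spending = 7 × 1052/19 = 7364/19.
Net change = 65065/722 + 91091/361 − 7364/19 = -1715/38. The loss equals the DWL triangle ½·7·245/19.

Net change in total surplus = -1715/38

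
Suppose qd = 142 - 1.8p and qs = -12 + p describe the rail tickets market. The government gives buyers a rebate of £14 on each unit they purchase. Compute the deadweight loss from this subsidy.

Deadweight loss = £63

Pre-subsidy: 142 - 1.8p = -12 + p gives p* = 55, q* = 43.
With the rebate, buyers effectively pay pb = ps − 14, where ps is the price sellers receive.
Demand in terms of ps becomes qd = 142 − 1.8(ps − 14) = 167.2 - 1.8ps. Setting this equal to supply: 167.2 - 1.8ps = -12 + ps, so ps = 64.
Buyers pay pb = 64 − 14 = 50; q' = -12 + 1·64 = 52.
The subsidy expands output by 52 − 43 = 9 past the efficient level; on those units the gap between marginal cost and willingness to pay runs from 0 up to 14.
DWL = ½ × 14 × 9 = 63.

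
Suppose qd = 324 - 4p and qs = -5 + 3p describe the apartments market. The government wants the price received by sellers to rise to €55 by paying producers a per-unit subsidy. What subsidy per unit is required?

Required subsidy s = €14 per unit

At a seller price of 55, quantity supplied is -5 + 3·55 = 160.
Buyers absorb 160 only when they pay pb with 324 − 4·pb = 160, i.e. pb = 41.
s = ps − pb = 55 − 41 = 14.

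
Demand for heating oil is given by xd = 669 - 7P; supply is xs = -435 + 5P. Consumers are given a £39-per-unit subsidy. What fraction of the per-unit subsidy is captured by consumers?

Consumer share = 5/12

Pre-subsidy: 669 - 7P = -435 + 5P gives P* = 92, x* = 25.
With the rebate, buyers effectively pay Pb = Ps − 39, where Ps is the price sellers receive.
Demand in terms of Ps becomes xd = 669 − 7(Ps − 39) = 942 - 7Ps. Setting this equal to supply: 942 - 7Ps = -435 + 5Ps, so Ps = 114.75.
Buyers pay Pb = 114.75 − 39 = 75.75; x' = -435 + 5·114.75 = 138.75.
Buyers' price falls by P* − Pb = 92 − 75.75 = 16.25; sellers' price rises by Ps − P* = 114.75 − 92 = 22.75.
So consumers capture 16.25/39 = 5/12 of each unit of subsidy.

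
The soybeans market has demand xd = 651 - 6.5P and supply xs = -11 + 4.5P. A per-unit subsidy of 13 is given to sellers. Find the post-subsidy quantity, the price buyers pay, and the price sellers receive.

Pre-subsidy: 651 - 6.5P = -11 + 4.5P gives P* = 662/11, x* = 2858/11.
With the subsidy, sellers receive Ps = Pb + 13 for each unit, where Pb is the price buyers pay.
Supply in terms of Pb becomes xs = -11 + 4.5(Pb + 13) = 47.5 + 4.5Pb. Setting this equal to demand: 651 - 6.5Pb = 47.5 + 4.5Pb, so Pb = 1207/22.
Sellers receive Ps = 1207/22 + 13 = 1493/22; x' = 651 − 6.5·(1207/22) = 12953/44.

x' = 12953/44; buyers pay 1207/22; sellers receive 1493/22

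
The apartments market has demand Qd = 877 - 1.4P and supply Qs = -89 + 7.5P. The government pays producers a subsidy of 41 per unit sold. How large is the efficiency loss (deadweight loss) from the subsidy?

Deadweight loss = 176505/178

Pre-subsidy: 877 - 1.4P = -89 + 7.5P gives P* = 9660/89, Q* = 64529/89.
With the subsidy, sellers receive Ps = Pb + 41 for each unit, where Pb is the price buyers pay.
Supply in terms of Pb becomes Qs = -89 + 7.5(Pb + 41) = 218.5 + 7.5Pb. Setting this equal to demand: 877 - 1.4Pb = 218.5 + 7.5Pb, so Pb = 6585/89.
Sellers receive Ps = 6585/89 + 41 = 10234/89; Q' = 877 − 1.4·(6585/89) = 68834/89.
The subsidy expands output by 68834/89 − 64529/89 = 4305/89 past the efficient level; on those units the gap between marginal cost and willingness to pay runs from 0 up to 41.
DWL = ½ × 41 × 4305/89 = 176505/178.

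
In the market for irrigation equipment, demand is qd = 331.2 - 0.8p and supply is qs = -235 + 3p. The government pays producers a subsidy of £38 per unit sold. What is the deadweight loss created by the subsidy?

Pre-subsidy: 331.2 - 0.8p = -235 + 3p gives p* = 149, q* = 212.
With the subsidy, sellers receive ps = pb + 38 for each unit, where pb is the price buyers pay.
Supply in terms of pb becomes qs = -235 + 3(pb + 38) = -121 + 3pb. Setting this equal to demand: 331.2 - 0.8pb = -121 + 3pb, so pb = 119.
Sellers receive ps = 119 + 38 = 157; q' = 331.2 − 0.8·119 = 236.
The subsidy expands output by 236 − 212 = 24 past the efficient level; on those units the gap between marginal cost and willingness to pay runs from 0 up to 38.
DWL = ½ × 38 × 24 = 456.

Deadweight loss = £456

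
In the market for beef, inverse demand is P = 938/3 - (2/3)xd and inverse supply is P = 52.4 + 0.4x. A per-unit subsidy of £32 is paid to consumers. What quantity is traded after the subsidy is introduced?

x' = 274

Pre-subsidy: 938/3 - (2/3)x = 52.4 + 0.4x gives x* = 244 and P* = 150.
With the rebate, buyers effectively pay Pb = Ps − 32, where Ps is the price sellers receive.
On the curves, Pb = 938/3 - (2/3)x and Ps = 52.4 + 0.4x; the wedge Ps − Pb = 32 gives 52.4 + 0.4x − (938/3 - (2/3)x) = 32, so x' = 274.
Then Pb = 938/3 − (2/3)·274 = 130 and Ps = 52.4 + 0.4·274 = 162.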